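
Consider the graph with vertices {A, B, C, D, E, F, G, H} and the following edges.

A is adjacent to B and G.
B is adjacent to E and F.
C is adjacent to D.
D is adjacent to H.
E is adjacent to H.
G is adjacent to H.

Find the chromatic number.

The cycle G-H-E-B-A-G has odd length 5, so it cannot be 2-colored; at least 3 colors are needed.
One proper 3-coloring: A=2, B=1, C=1, D=2, E=2, F=2, G=3, H=1. No two adjacent vertices share a color.

3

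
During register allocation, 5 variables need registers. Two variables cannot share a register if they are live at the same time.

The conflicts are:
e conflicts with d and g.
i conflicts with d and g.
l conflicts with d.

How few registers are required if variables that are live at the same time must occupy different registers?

l and d conflict, so at least 2 registers are needed.
2 registers suffice: register 1 → {d, g}; register 2 → {e, i, l}. Every pair that conflicts lands in different registers.

2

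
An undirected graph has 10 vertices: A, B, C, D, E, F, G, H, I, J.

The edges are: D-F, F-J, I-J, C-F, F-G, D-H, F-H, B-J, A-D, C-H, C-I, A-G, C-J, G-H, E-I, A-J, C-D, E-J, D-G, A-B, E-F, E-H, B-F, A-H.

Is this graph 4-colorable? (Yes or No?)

Yes

The chromatic number is 4. D, F, G, H are mutually adjacent (a clique of size 4), so at least 4 colors are needed.
4 colors suffice: color 1 → {A, F, I}; color 2 → {H, J}; color 3 → {B, D, E}; color 4 → {C, G}.
That is already a proper 4-coloring.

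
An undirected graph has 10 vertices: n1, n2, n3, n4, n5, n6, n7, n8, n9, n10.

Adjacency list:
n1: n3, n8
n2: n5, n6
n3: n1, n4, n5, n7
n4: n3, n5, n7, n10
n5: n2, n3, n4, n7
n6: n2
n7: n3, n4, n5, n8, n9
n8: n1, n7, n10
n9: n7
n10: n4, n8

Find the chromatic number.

4

n3, n4, n5, n7 are mutually adjacent (a clique of size 4), so at least 4 colors are needed.
4 colors suffice: color R → {n1, n2, n7, n10}; color B → {n5, n6, n8, n9}; color G → {n3}; color Y → {n4}. Each edge has distinct colors on its endpoints.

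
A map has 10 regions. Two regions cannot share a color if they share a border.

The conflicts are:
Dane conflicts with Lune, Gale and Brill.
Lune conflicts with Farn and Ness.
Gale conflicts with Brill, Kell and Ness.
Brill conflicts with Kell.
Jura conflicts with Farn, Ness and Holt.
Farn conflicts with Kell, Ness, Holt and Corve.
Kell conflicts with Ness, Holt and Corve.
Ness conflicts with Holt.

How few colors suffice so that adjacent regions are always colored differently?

Jura, Farn, Ness, Holt all conflict with each other, so at least 4 colors are needed.
One proper 4-coloring: Dane=3, Lune=4, Gale=1, Brill=2, Jura=3, Farn=1, Kell=3, Ness=2, Holt=4, Corve=2. Each listed conflict is separated.

4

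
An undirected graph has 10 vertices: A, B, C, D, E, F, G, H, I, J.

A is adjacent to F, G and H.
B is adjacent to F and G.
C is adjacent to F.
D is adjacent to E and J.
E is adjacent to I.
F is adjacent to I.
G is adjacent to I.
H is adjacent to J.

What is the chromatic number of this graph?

3

The cycle F-A-H-J-D-E-I-F has odd length 7, so it cannot be 2-colored; at least 3 colors are needed.
One proper 3-coloring: A=blue, B=blue, C=blue, D=blue, E=red, F=red, G=red, H=green, I=blue, J=red. No two adjacent vertices share a color.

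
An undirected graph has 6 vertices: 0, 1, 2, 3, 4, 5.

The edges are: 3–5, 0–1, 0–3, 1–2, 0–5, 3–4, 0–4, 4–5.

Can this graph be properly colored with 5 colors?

Yes

The chromatic number is 4. 0, 3, 4, 5 are pairwise adjacent (a clique of size 4), so at least 4 colors are needed.
4 colors suffice: color red → {0, 2}; color blue → {1, 3}; color green → {4}; color yellow → {5}.
Since 5 ≥ 4, a proper 5-coloring certainly exists.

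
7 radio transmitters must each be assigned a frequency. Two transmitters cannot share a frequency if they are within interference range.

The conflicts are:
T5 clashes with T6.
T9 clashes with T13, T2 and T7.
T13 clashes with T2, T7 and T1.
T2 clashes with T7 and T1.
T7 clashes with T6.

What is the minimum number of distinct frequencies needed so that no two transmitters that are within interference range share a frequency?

T9, T13, T2, T7 all conflict with each other, so at least 4 frequencies are needed.
4 frequencies suffice: T5=2, T9=4, T13=1, T2=3, T7=2, T1=2, T6=1. Each listed conflict is separated.

4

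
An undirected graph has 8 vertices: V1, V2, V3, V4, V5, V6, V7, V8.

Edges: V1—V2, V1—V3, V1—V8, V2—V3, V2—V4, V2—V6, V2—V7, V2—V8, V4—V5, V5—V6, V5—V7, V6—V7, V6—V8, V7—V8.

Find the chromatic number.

V2, V6, V7, V8 are pairwise adjacent (a clique of size 4), so at least 4 colors are needed.
4 colors suffice: V1=2, V2=1, V3=3, V4=2, V5=1, V6=3, V7=2, V8=4. No two adjacent vertices share a color.

4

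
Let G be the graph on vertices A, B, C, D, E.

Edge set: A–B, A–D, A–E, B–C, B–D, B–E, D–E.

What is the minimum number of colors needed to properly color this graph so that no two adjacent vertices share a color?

A, B, D, E are mutually adjacent (a clique of size 4), so at least 4 colors are needed.
4 colors suffice: A=4, B=1, C=2, D=2, E=3. Every edge joins two different colors.

4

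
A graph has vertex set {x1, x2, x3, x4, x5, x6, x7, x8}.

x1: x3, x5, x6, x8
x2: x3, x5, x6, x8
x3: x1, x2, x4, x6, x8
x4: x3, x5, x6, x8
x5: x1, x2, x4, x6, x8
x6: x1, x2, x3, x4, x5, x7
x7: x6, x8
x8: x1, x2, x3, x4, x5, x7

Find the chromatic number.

3

x4, x5, x8 form a triangle, so at least 3 colors are needed.
A valid assignment using 3 colors: x1=3, x2=3, x3=2, x4=3, x5=2, x6=1, x7=2, x8=1. No two adjacent vertices share a color.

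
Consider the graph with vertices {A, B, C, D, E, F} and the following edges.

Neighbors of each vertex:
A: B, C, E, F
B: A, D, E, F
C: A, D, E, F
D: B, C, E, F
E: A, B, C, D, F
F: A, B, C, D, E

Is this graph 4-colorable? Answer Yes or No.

Yes

The chromatic number is 4. B, D, E, F are mutually adjacent (a clique of size 4), so at least 4 colors are needed.
4 colors suffice: color 1 → {E}; color 2 → {F}; color 3 → {A, D}; color 4 → {B, C}.
That is already a proper 4-coloring.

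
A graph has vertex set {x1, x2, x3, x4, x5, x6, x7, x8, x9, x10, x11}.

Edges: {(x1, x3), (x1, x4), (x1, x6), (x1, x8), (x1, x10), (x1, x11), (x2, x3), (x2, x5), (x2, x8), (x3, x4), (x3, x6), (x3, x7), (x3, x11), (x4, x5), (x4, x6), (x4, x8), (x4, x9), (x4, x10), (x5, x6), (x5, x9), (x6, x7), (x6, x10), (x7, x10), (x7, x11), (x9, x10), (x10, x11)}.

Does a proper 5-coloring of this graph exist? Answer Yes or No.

The chromatic number is 4. x1, x4, x6, x10 are pairwise adjacent (a clique of size 4), so at least 4 colors are needed.
4 colors suffice: x1=2, x2=1, x3=3, x4=1, x5=2, x6=4, x7=2, x8=3, x9=4, x10=3, x11=1.
Since 5 ≥ 4, a proper 5-coloring certainly exists.

Yes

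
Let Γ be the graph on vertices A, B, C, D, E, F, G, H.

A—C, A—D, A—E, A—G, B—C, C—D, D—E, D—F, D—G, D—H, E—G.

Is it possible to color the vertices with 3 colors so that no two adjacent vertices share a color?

No

A, D, E, G form a clique, so at least 4 colors are needed.
So 3 colors are not enough.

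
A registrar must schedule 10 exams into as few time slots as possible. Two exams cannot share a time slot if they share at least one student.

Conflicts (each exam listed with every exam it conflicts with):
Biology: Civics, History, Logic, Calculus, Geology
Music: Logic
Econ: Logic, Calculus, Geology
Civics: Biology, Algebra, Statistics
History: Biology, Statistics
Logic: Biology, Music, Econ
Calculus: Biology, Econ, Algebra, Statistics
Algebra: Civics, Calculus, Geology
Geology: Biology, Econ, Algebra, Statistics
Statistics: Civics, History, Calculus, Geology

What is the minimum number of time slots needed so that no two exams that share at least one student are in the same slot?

Econ and Logic conflict, so at least 2 time slots are needed.
A valid assignment using 2 time slots: Biology=1, Music=1, Econ=1, Civics=2, History=2, Logic=2, Calculus=2, Algebra=1, Geology=2, Statistics=1. No two conflicting exams share a time slot.

2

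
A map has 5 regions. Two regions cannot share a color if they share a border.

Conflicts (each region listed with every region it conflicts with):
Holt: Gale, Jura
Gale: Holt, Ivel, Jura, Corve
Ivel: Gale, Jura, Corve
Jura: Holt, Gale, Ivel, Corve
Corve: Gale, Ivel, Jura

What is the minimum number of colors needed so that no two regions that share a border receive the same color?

4

Gale, Ivel, Jura, Corve pairwise conflict, so at least 4 colors are needed.
4 colors suffice: Holt=3, Gale=2, Ivel=4, Jura=1, Corve=3. Each listed conflict is separated.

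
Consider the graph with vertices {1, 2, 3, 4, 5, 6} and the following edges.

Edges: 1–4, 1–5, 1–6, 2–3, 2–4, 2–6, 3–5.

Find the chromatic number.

The cycle 2-6-1-5-3-2 has odd length 5, so it cannot be 2-colored; at least 3 colors are needed.
3 colors suffice: color a → {1, 2}; color b → {3, 4, 6}; color c → {5}. Each edge has distinct colors on its endpoints.

3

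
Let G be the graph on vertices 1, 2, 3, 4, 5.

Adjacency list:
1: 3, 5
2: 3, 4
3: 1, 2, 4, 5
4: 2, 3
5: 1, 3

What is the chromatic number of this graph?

1, 3, 5 form a triangle, so at least 3 colors are needed.
3 colors suffice: color red → {3}; color blue → {1, 2}; color green → {4, 5}. Each edge has distinct colors on its endpoints.

3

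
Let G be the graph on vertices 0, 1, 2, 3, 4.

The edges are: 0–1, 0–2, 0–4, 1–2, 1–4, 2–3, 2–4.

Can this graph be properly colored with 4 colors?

The chromatic number is 4. 0, 1, 2, 4 are pairwise adjacent (a clique of size 4), so at least 4 colors are needed.
4 colors suffice: color a → {2}; color b → {3, 4}; color c → {0}; color d → {1}.
That is already a proper 4-coloring.

Yes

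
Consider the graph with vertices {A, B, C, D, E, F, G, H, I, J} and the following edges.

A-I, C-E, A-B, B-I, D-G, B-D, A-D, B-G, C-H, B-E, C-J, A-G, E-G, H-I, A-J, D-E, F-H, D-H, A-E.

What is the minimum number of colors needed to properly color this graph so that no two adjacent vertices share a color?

5

A, B, D, E, G are mutually adjacent (a clique of size 5), so at least 5 colors are needed.
5 colors suffice: color 1 → {A, H}; color 2 → {B, C, F}; color 3 → {D, I, J}; color 4 → {E}; color 5 → {G}. Each edge has distinct colors on its endpoints.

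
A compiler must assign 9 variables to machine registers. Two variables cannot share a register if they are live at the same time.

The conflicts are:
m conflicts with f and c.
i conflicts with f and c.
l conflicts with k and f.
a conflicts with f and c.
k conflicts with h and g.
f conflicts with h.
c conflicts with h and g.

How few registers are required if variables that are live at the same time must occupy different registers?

l and k conflict, so at least 2 registers are needed.
Using 2 registers: m=2, i=2, l=2, a=2, k=1, f=1, c=1, h=2, g=2. No two conflicting variables share a register.

2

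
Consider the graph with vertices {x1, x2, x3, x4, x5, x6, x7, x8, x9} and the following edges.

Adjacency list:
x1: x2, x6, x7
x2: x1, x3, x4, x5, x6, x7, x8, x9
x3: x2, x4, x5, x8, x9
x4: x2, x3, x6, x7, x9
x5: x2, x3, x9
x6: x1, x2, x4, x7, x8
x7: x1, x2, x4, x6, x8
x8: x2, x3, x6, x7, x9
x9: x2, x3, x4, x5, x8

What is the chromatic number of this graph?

4

x1, x2, x6, x7 are pairwise adjacent (a clique of size 4), so at least 4 colors are needed.
4 colors suffice: color 1 → {x2}; color 2 → {x3, x6}; color 3 → {x1, x4, x5, x8}; color 4 → {x7, x9}. Every edge joins two different colors.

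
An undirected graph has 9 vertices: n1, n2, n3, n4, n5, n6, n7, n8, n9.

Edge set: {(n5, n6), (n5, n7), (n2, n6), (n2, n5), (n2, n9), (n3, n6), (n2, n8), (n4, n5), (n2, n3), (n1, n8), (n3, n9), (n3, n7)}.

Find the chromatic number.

3

n2, n3, n6 are mutually adjacent, so at least 3 colors are needed.
3 colors suffice: n1=1, n2=1, n3=2, n4=1, n5=2, n6=3, n7=1, n8=2, n9=3. Every edge joins two different colors.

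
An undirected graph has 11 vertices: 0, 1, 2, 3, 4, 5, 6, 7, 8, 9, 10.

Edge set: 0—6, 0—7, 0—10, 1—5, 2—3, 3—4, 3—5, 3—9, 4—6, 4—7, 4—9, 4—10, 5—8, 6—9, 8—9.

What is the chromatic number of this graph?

3

4, 6, 9 are mutually adjacent, so at least 3 colors are needed.
One proper 3-coloring: 0=red, 1=blue, 2=red, 3=blue, 4=red, 5=red, 6=blue, 7=blue, 8=blue, 9=green, 10=blue. Each edge has distinct colors on its endpoints.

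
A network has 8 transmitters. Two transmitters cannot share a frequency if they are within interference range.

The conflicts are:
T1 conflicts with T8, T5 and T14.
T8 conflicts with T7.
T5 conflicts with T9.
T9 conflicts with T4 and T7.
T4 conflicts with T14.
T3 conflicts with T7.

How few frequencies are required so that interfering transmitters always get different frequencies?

3

The cycle T9-T7-T8-T1-T5-T9 has odd length 5, so it cannot be 2-colored; at least 3 frequencies are needed.
3 frequencies suffice: frequency 1 → {T1, T4, T7}; frequency 2 → {T8, T9, T3, T14}; frequency 3 → {T5}. No two conflicting transmitters share a frequency.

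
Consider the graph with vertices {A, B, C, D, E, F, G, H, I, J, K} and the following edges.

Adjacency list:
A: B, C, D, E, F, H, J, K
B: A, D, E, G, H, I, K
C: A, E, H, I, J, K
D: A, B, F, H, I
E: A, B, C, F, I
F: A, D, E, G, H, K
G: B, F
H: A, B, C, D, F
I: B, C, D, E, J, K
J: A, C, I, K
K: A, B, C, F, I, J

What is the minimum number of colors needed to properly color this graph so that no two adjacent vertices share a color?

A, C, J, K are mutually adjacent (a clique of size 4), so at least 4 colors are needed.
A valid assignment using 4 colors: A=red, B=blue, C=blue, D=yellow, E=green, F=blue, G=red, H=green, I=red, J=yellow, K=green. Each edge has distinct colors on its endpoints.

4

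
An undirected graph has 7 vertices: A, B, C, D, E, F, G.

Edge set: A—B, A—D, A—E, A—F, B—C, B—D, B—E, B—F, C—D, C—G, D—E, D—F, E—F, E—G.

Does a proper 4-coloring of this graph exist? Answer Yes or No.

A, B, D, E, F are pairwise adjacent (a clique of size 5), so at least 5 colors are needed.
So 4 colors are not enough.

No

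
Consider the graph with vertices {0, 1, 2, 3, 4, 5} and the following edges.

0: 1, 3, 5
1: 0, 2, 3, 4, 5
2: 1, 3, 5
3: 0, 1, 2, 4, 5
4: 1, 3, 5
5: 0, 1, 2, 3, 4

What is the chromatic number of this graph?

4

0, 1, 3, 5 form a clique, so at least 4 colors are needed.
4 colors suffice: color red → {1}; color blue → {5}; color green → {3}; color yellow → {0, 2, 4}. No two adjacent vertices share a color.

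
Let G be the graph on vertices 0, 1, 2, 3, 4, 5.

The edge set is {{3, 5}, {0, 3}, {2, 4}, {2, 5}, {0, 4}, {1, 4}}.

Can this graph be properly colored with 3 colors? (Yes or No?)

The chromatic number is 3. The cycle 5-3-0-4-2-5 has odd length 5, so it cannot be 2-colored; at least 3 colors are needed.
3 colors suffice: 0=b, 1=b, 2=c, 3=a, 4=a, 5=b.
That is already a proper 3-coloring.

Yes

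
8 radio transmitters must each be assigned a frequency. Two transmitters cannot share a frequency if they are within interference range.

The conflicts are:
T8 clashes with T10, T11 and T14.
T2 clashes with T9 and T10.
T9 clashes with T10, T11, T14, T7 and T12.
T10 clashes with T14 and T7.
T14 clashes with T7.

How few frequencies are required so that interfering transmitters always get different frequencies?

4

T9, T10, T14, T7 pairwise conflict, so at least 4 frequencies are needed.
4 frequencies suffice: T8=1, T2=3, T9=1, T10=2, T11=2, T14=3, T7=4, T12=2. Each listed conflict is separated.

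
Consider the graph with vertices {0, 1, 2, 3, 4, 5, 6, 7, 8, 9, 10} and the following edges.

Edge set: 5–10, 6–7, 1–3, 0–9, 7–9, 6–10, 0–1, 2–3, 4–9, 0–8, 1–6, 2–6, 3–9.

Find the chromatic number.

3

The cycle 6-1-0-9-7-6 has odd length 5, so it cannot be 2-colored; at least 3 colors are needed.
One proper 3-coloring: 0=blue, 1=green, 2=green, 3=blue, 4=blue, 5=red, 6=red, 7=blue, 8=red, 9=red, 10=blue. Every edge joins two different colors.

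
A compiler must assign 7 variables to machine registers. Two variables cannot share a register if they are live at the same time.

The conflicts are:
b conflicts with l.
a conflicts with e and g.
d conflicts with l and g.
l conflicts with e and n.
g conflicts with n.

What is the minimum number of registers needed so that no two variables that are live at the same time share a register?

3

The cycle g-d-l-e-a-g has odd length 5, so it cannot be 2-colored; at least 3 registers are needed.
3 registers suffice: register 1 → {l, g}; register 2 → {b, d, e, n}; register 3 → {a}. No two conflicting variables share a register.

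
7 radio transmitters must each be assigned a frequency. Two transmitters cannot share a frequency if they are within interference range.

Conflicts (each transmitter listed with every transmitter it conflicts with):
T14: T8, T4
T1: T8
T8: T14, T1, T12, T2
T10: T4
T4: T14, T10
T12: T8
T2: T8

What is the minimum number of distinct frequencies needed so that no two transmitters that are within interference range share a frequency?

T10 and T4 conflict, so at least 2 frequencies are needed.
A valid assignment using 2 frequencies: T14=2, T1=2, T8=1, T10=2, T4=1, T12=2, T2=2. Each listed conflict is separated.

2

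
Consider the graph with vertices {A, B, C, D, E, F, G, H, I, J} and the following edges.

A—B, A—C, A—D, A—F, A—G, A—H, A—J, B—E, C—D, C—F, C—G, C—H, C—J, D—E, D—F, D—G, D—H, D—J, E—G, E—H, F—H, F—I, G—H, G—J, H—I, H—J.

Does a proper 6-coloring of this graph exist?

The chromatic number is 6. A, C, D, G, H, J are mutually adjacent (a clique of size 6), so at least 6 colors are needed.
6 colors suffice: color 1 → {B, H}; color 2 → {A, E, I}; color 3 → {D}; color 4 → {F, G}; color 5 → {C}; color 6 → {J}.
That is already a proper 6-coloring.

Yes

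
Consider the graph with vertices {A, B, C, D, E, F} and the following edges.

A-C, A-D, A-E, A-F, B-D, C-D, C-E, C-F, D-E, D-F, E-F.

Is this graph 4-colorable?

No

A, C, D, E, F are mutually adjacent (a clique of size 5), so at least 5 colors are needed.
So 4 colors are not enough.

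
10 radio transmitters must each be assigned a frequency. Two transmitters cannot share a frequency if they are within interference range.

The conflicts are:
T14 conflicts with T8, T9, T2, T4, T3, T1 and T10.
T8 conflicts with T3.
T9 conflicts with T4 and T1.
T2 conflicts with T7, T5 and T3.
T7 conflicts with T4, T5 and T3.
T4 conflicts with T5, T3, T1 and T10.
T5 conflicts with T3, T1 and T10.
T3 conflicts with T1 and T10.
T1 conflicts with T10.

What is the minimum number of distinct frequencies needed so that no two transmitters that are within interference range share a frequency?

T4, T5, T3, T1, T10 all conflict with each other, so at least 5 frequencies are needed.
5 frequencies suffice: frequency 1 → {T9, T3}; frequency 2 → {T8, T2, T4}; frequency 3 → {T14, T5}; frequency 4 → {T7, T1}; frequency 5 → {T10}. No two conflicting transmitters share a frequency.

5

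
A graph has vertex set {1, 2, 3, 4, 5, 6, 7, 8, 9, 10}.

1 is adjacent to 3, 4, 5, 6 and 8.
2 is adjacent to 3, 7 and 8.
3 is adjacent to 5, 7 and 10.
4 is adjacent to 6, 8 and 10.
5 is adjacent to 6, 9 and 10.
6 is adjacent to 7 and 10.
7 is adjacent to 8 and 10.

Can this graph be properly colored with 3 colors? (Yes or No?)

Yes

The chromatic number is 3. 1, 4, 8 form a triangle, so at least 3 colors are needed.
A valid assignment using 3 colors: 1=c, 2=c, 3=a, 4=b, 5=b, 6=a, 7=b, 8=a, 9=a, 10=c.
That is already a proper 3-coloring.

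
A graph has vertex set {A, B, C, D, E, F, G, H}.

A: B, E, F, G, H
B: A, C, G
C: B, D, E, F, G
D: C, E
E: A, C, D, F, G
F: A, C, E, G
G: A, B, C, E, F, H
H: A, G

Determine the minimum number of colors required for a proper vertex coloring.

A, E, F, G are mutually adjacent (a clique of size 4), so at least 4 colors are needed.
4 colors suffice: color 1 → {D, G}; color 2 → {A, C}; color 3 → {B, E, H}; color 4 → {F}. Each edge has distinct colors on its endpoints.

4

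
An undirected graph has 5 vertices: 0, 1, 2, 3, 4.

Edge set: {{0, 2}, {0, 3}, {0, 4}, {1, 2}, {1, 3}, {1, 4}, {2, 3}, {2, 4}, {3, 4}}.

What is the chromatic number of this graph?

4

1, 2, 3, 4 are pairwise adjacent (a clique of size 4), so at least 4 colors are needed.
4 colors suffice: color red → {2}; color blue → {4}; color green → {3}; color yellow → {0, 1}. Each edge has distinct colors on its endpoints.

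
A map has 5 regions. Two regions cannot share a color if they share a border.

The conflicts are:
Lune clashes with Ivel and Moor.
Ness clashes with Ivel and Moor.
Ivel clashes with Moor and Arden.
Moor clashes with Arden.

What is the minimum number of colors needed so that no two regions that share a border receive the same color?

3

Ivel, Moor, Arden pairwise conflict, so at least 3 colors are needed.
One proper 3-coloring: Lune=3, Ness=3, Ivel=1, Moor=2, Arden=3. Each listed conflict is separated.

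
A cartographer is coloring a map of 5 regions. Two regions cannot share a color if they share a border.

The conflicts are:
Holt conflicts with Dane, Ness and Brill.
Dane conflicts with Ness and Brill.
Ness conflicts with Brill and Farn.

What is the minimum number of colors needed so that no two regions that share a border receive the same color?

Holt, Dane, Ness, Brill pairwise conflict, so at least 4 colors are needed.
4 colors suffice: color 1 → {Ness}; color 2 → {Holt, Farn}; color 3 → {Dane}; color 4 → {Brill}. No two conflicting regions share a color.

4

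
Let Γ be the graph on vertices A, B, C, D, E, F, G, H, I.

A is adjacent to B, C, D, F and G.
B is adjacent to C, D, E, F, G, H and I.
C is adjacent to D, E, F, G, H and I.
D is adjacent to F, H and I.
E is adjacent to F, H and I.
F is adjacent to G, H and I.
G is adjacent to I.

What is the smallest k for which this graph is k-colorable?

B, C, E, F, I form a clique, so at least 5 colors are needed.
5 colors suffice: color 1 → {B}; color 2 → {F}; color 3 → {C}; color 4 → {A, H, I}; color 5 → {D, E, G}. No two adjacent vertices share a color.

5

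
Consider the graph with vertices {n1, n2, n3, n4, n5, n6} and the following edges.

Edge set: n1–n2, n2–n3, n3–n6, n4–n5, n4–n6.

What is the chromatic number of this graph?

n4 and n6 are adjacent, so at least 2 colors are needed.
2 colors suffice: color 1 → {n2, n5, n6}; color 2 → {n1, n3, n4}. Each edge has distinct colors on its endpoints.

2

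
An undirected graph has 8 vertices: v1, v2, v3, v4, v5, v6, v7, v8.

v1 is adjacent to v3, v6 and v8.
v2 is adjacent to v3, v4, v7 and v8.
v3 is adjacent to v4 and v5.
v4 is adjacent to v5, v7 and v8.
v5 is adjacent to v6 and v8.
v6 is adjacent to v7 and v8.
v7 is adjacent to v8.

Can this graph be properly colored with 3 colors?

v2, v4, v7, v8 form a clique, so at least 4 colors are needed.
So 3 colors are not enough.

No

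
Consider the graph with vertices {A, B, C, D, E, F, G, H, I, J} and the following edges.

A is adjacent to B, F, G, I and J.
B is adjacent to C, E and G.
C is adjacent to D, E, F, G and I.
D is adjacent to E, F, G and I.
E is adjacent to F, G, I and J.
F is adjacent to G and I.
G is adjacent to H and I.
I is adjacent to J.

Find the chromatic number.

6

C, D, E, F, G, I are mutually adjacent (a clique of size 6), so at least 6 colors are needed.
6 colors suffice: A=2, B=3, C=4, D=6, E=2, F=5, G=1, H=2, I=3, J=1. Every edge joins two different colors.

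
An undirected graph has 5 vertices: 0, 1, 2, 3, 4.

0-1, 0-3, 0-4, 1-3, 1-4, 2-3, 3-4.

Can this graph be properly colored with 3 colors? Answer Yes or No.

No

0, 1, 3, 4 are pairwise adjacent (a clique of size 4), so at least 4 colors are needed.
So 3 colors are not enough.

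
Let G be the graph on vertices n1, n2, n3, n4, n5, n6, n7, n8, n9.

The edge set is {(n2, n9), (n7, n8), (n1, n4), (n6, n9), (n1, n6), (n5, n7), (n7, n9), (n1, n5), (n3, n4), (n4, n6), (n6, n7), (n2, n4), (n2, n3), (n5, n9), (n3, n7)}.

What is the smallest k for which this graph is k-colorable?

n1, n4, n6 are mutually adjacent, so at least 3 colors are needed.
3 colors suffice: color 1 → {n4, n7}; color 2 → {n1, n3, n8, n9}; color 3 → {n2, n5, n6}. Each edge has distinct colors on its endpoints.

3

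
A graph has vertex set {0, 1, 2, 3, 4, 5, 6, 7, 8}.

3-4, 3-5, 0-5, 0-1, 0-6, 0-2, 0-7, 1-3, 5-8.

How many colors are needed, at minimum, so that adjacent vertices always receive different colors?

3 and 5 are adjacent, so at least 2 colors are needed.
A valid assignment using 2 colors: 0=red, 1=blue, 2=blue, 3=red, 4=blue, 5=blue, 6=blue, 7=blue, 8=red. Every edge joins two different colors.

2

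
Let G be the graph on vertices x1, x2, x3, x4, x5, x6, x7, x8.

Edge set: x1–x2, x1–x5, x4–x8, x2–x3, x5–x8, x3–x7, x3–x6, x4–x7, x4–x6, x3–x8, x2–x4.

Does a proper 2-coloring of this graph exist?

No

The cycle x5-x8-x4-x2-x1-x5 has odd length 5, so it cannot be 2-colored; at least 3 colors are needed.
So 2 colors are not enough.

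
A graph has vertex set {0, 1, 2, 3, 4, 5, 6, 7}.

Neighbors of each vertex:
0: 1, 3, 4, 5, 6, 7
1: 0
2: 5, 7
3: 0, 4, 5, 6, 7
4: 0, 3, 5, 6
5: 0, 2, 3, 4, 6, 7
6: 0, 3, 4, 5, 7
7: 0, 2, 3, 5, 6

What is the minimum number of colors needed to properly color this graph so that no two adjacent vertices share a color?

5

0, 3, 4, 5, 6 form a clique, so at least 5 colors are needed.
5 colors suffice: color red → {1, 5}; color blue → {0, 2}; color green → {3}; color yellow → {6}; color purple → {4, 7}. No two adjacent vertices share a color.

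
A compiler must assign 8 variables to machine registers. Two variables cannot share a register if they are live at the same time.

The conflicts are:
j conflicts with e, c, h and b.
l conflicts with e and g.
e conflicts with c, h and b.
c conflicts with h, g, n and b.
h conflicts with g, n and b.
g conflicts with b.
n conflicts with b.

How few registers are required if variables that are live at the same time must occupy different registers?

j, e, c, h, b all conflict with each other, so at least 5 registers are needed.
5 registers suffice: register 1 → {l, h}; register 2 → {c}; register 3 → {b}; register 4 → {e, g, n}; register 5 → {j}. No two conflicting variables share a register.

5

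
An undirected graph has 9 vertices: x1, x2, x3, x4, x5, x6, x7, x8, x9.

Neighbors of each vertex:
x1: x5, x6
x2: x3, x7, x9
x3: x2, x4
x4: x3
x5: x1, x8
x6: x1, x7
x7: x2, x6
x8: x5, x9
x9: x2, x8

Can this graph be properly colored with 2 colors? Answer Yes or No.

No

The cycle x9-x8-x5-x1-x6-x7-x2-x9 has odd length 7, so it cannot be 2-colored; at least 3 colors are needed.
So 2 colors are not enough.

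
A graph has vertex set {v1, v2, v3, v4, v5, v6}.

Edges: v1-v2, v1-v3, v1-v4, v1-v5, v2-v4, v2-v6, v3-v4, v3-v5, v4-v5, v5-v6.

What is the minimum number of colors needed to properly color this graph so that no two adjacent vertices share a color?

v1, v3, v4, v5 are pairwise adjacent (a clique of size 4), so at least 4 colors are needed.
4 colors suffice: color 1 → {v2, v5}; color 2 → {v4, v6}; color 3 → {v1}; color 4 → {v3}. No two adjacent vertices share a color.

4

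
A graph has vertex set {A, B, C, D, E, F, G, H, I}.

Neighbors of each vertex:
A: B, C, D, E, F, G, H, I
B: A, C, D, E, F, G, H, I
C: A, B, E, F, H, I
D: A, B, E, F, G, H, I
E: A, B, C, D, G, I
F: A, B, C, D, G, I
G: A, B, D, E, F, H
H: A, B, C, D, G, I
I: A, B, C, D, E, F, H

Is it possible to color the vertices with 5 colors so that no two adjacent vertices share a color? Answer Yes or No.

The chromatic number is 5. A, B, C, E, I are pairwise adjacent (a clique of size 5), so at least 5 colors are needed.
5 colors suffice: color 1 → {A}; color 2 → {B}; color 3 → {C, D}; color 4 → {G, I}; color 5 → {E, F, H}.
That is already a proper 5-coloring.

Yes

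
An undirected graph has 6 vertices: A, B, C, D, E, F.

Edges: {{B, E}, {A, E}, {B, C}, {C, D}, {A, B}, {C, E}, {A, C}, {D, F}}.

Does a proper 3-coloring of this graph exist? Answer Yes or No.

No

A, B, C, E are pairwise adjacent (a clique of size 4), so at least 4 colors are needed.
So 3 colors are not enough.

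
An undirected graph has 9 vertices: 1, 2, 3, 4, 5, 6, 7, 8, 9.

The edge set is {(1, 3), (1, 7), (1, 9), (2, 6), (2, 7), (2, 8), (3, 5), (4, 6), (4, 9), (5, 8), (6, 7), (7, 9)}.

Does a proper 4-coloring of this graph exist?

Yes

The chromatic number is 3. 1, 7, 9 are pairwise adjacent, so at least 3 colors are needed.
3 colors suffice: color red → {3, 4, 7, 8}; color blue → {2, 5, 9}; color green → {1, 6}.
Since 4 ≥ 3, a proper 4-coloring certainly exists.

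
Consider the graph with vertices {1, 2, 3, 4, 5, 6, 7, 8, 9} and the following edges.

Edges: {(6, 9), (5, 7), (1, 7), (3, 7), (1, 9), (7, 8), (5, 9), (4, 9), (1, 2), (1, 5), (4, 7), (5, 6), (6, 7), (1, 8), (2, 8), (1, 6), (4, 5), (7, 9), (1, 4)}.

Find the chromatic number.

1, 4, 5, 7, 9 are mutually adjacent (a clique of size 5), so at least 5 colors are needed.
5 colors suffice: color a → {2, 7}; color b → {1, 3}; color c → {8, 9}; color d → {5}; color e → {4, 6}. Each edge has distinct colors on its endpoints.

5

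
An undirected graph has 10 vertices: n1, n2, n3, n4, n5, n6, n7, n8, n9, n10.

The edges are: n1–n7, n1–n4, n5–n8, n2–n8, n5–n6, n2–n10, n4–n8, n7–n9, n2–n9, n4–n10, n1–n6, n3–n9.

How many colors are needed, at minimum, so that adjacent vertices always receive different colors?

The cycle n1-n4-n8-n5-n6-n1 has odd length 5, so it cannot be 2-colored; at least 3 colors are needed.
3 colors suffice: color 1 → {n1, n8, n9, n10}; color 2 → {n2, n3, n4, n5, n7}; color 3 → {n6}. No two adjacent vertices share a color.

3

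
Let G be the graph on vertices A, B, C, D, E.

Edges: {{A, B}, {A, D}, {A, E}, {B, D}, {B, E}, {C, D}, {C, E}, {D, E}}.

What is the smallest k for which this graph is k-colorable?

4

A, B, D, E form a clique, so at least 4 colors are needed.
4 colors suffice: color red → {D}; color blue → {E}; color green → {A, C}; color yellow → {B}. Each edge has distinct colors on its endpoints.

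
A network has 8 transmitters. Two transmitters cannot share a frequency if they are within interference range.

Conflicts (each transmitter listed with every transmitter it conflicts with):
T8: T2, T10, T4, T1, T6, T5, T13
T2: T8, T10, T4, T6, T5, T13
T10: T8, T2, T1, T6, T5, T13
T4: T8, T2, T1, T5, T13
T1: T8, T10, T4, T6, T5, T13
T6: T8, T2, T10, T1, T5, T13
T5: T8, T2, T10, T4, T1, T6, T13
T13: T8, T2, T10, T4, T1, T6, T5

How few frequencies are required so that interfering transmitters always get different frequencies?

6

T8, T10, T1, T6, T5, T13 all conflict with each other, so at least 6 frequencies are needed.
6 frequencies suffice: frequency 1 → {T5}; frequency 2 → {T13}; frequency 3 → {T8}; frequency 4 → {T2, T1}; frequency 5 → {T4, T6}; frequency 6 → {T10}. Each listed conflict is separated.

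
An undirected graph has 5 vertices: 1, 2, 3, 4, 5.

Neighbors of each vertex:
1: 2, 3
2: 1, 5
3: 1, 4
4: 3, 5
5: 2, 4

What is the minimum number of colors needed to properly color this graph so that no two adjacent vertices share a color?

The cycle 2-1-3-4-5-2 has odd length 5, so it cannot be 2-colored; at least 3 colors are needed.
One proper 3-coloring: 1=b, 2=a, 3=a, 4=c, 5=b. No two adjacent vertices share a color.

3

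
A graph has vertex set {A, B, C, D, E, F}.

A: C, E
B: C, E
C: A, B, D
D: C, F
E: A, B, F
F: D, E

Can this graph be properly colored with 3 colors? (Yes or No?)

Yes

The chromatic number is 3. The cycle D-F-E-A-C-D has odd length 5, so it cannot be 2-colored; at least 3 colors are needed.
3 colors suffice: A=2, B=2, C=1, D=2, E=1, F=3.
That is already a proper 3-coloring.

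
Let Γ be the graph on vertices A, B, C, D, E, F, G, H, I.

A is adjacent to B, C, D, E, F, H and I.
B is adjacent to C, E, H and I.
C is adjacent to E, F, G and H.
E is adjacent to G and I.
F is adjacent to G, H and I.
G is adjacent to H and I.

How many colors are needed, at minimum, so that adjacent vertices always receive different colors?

C, F, G, H are pairwise adjacent (a clique of size 4), so at least 4 colors are needed.
4 colors suffice: color 1 → {A, G}; color 2 → {C, D, I}; color 3 → {E, H}; color 4 → {B, F}. No two adjacent vertices share a color.

4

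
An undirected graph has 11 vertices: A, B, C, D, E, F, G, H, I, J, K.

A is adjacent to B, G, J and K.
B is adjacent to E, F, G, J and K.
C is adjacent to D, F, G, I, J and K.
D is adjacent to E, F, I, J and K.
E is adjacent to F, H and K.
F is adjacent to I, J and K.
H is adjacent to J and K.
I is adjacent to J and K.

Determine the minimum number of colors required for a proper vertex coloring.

5

C, D, F, I, K are pairwise adjacent (a clique of size 5), so at least 5 colors are needed.
5 colors suffice: A=2, B=3, C=3, D=4, E=5, F=2, G=1, H=2, I=5, J=1, K=1. Each edge has distinct colors on its endpoints.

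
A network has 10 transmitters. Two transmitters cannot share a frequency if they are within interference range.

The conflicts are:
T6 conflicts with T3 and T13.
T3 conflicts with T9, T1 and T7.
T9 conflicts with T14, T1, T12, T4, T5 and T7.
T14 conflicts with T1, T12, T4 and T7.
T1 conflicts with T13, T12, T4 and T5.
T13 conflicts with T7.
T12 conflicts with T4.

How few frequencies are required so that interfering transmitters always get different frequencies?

T9, T14, T1, T12, T4 are mutually in conflict, so at least 5 frequencies are needed.
A valid assignment using 5 frequencies: T6=2, T3=3, T9=1, T14=3, T1=2, T13=1, T12=5, T4=4, T5=3, T7=2. No two conflicting transmitters share a frequency.

5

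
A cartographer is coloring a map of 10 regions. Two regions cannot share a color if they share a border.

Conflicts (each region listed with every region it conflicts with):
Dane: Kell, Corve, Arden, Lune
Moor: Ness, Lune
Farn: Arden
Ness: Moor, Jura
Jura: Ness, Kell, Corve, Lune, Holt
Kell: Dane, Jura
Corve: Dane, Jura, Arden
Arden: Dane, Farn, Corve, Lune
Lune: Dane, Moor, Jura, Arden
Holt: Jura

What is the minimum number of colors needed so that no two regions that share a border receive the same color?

Dane, Arden, Lune pairwise conflict, so at least 3 colors are needed.
3 colors suffice: color 1 → {Moor, Jura, Arden}; color 2 → {Farn, Ness, Kell, Corve, Lune, Holt}; color 3 → {Dane}. No two conflicting regions share a color.

3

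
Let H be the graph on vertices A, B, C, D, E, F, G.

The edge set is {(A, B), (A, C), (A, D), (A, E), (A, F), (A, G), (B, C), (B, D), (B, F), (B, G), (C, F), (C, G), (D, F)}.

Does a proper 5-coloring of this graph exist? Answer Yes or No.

Yes

The chromatic number is 4. A, B, C, F are mutually adjacent (a clique of size 4), so at least 4 colors are needed.
4 colors suffice: color 1 → {A}; color 2 → {B, E}; color 3 → {F, G}; color 4 → {C, D}.
Since 5 ≥ 4, a proper 5-coloring certainly exists.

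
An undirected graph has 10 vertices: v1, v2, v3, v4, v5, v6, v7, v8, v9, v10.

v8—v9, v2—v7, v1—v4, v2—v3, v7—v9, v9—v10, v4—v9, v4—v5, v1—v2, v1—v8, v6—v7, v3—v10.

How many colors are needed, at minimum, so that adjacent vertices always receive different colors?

3

The cycle v2-v1-v4-v9-v7-v2 has odd length 5, so it cannot be 2-colored; at least 3 colors are needed.
3 colors suffice: v1=3, v2=1, v3=2, v4=2, v5=1, v6=1, v7=2, v8=2, v9=1, v10=3. Every edge joins two different colors.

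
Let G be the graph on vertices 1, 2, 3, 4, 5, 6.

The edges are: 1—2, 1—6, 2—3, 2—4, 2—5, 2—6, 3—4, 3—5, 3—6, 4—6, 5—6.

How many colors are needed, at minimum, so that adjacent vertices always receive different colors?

4

2, 3, 5, 6 are pairwise adjacent (a clique of size 4), so at least 4 colors are needed.
A valid assignment using 4 colors: 1=c, 2=b, 3=c, 4=d, 5=d, 6=a. Each edge has distinct colors on its endpoints.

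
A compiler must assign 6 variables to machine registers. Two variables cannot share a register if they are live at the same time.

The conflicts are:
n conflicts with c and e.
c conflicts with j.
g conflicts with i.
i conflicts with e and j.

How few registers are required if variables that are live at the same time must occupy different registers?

3

The cycle j-i-e-n-c-j has odd length 5, so it cannot be 2-colored; at least 3 registers are needed.
A valid assignment using 3 registers: n=3, c=1, g=2, i=1, e=2, j=2. Every pair that conflicts lands in different registers.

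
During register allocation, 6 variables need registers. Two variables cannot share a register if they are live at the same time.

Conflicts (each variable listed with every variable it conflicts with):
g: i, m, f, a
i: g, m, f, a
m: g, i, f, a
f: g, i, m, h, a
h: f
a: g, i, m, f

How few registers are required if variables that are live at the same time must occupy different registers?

g, i, m, f, a are mutually in conflict, so at least 5 registers are needed.
A valid assignment using 5 registers: g=5, i=4, m=2, f=1, h=2, a=3. Every pair that conflicts lands in different registers.

5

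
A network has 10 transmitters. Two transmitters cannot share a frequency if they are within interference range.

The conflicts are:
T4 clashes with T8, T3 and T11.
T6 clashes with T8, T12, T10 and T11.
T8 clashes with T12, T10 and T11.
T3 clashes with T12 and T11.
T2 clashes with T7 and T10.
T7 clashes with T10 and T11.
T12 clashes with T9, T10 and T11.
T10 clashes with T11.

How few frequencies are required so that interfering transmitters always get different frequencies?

T6, T8, T12, T10, T11 pairwise conflict, so at least 5 frequencies are needed.
Using 5 frequencies: T4=3, T6=5, T8=4, T3=2, T2=1, T7=3, T12=3, T9=1, T10=2, T11=1. No two conflicting transmitters share a frequency.

5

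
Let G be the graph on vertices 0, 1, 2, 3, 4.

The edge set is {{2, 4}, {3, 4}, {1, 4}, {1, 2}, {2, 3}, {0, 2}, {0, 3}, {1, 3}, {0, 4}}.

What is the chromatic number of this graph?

4

0, 2, 3, 4 form a clique, so at least 4 colors are needed.
A valid assignment using 4 colors: 0=yellow, 1=yellow, 2=blue, 3=red, 4=green. Every edge joins two different colors.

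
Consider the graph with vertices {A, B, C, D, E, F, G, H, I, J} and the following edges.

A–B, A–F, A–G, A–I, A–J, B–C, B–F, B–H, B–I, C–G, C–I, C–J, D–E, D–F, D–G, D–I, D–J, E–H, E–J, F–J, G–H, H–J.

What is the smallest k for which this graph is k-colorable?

3

A, B, F are pairwise adjacent, so at least 3 colors are needed.
A valid assignment using 3 colors: A=2, B=1, C=2, D=2, E=3, F=3, G=1, H=2, I=3, J=1. Every edge joins two different colors.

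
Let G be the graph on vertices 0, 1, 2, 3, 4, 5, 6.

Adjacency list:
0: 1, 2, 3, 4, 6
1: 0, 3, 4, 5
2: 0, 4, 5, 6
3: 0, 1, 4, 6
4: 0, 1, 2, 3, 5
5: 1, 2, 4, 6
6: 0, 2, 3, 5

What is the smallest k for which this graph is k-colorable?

4

0, 1, 3, 4 are pairwise adjacent (a clique of size 4), so at least 4 colors are needed.
4 colors suffice: 0=blue, 1=yellow, 2=green, 3=green, 4=red, 5=blue, 6=red. Each edge has distinct colors on its endpoints.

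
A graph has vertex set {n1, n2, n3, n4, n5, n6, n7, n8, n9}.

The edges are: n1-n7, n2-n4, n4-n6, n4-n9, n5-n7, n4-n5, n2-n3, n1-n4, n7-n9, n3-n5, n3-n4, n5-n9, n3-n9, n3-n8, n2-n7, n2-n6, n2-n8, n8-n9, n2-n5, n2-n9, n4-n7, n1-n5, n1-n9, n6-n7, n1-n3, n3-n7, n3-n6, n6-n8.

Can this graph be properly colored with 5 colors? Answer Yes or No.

n2, n3, n4, n5, n7, n9 are pairwise adjacent (a clique of size 6), so at least 6 colors are needed.
So 5 colors are not enough.

No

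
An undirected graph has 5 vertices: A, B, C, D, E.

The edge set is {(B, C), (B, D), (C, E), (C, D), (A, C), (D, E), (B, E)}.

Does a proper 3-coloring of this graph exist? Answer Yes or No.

B, C, D, E are pairwise adjacent (a clique of size 4), so at least 4 colors are needed.
So 3 colors are not enough.

No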